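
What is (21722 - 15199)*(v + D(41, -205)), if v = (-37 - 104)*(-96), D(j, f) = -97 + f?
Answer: 86325382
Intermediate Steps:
v = 13536 (v = -141*(-96) = 13536)
(21722 - 15199)*(v + D(41, -205)) = (21722 - 15199)*(13536 + (-97 - 205)) = 6523*(13536 - 302) = 6523*13234 = 86325382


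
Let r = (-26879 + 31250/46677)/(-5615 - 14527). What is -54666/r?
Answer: -51395231213244/1254599833 ≈ -40965.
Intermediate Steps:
r = 1254599833/940168134 (r = (-26879 + 31250*(1/46677))/(-20142) = (-26879 + 31250/46677)*(-1/20142) = -1254599833/46677*(-1/20142) = 1254599833/940168134 ≈ 1.3344)
-54666/r = -54666/1254599833/940168134 = -54666*940168134/1254599833 = -51395231213244/1254599833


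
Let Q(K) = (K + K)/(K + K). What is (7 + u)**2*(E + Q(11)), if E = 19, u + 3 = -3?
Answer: 20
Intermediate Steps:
u = -6 (u = -3 - 3 = -6)
Q(K) = 1 (Q(K) = (2*K)/((2*K)) = (2*K)*(1/(2*K)) = 1)
(7 + u)**2*(E + Q(11)) = (7 - 6)**2*(19 + 1) = 1**2*20 = 1*20 = 20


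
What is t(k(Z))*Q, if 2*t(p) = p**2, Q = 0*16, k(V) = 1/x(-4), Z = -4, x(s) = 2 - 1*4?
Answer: 0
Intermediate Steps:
x(s) = -2 (x(s) = 2 - 4 = -2)
k(V) = -1/2 (k(V) = 1/(-2) = -1/2)
Q = 0
t(p) = p**2/2
t(k(Z))*Q = ((-1/2)**2/2)*0 = ((1/2)*(1/4))*0 = (1/8)*0 = 0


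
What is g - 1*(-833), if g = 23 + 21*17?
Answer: 1213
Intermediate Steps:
g = 380 (g = 23 + 357 = 380)
g - 1*(-833) = 380 - 1*(-833) = 380 + 833 = 1213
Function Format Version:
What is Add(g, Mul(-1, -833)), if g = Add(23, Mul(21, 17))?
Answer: 1213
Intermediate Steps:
g = 380 (g = Add(23, 357) = 380)
Add(g, Mul(-1, -833)) = Add(380, Mul(-1, -833)) = Add(380, 833) = 1213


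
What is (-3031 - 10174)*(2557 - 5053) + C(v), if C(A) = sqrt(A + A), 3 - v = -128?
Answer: 32959680 + sqrt(262) ≈ 3.2960e+7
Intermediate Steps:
v = 131 (v = 3 - 1*(-128) = 3 + 128 = 131)
C(A) = sqrt(2)*sqrt(A) (C(A) = sqrt(2*A) = sqrt(2)*sqrt(A))
(-3031 - 10174)*(2557 - 5053) + C(v) = (-3031 - 10174)*(2557 - 5053) + sqrt(2)*sqrt(131) = -13205*(-2496) + sqrt(262) = 32959680 + sqrt(262)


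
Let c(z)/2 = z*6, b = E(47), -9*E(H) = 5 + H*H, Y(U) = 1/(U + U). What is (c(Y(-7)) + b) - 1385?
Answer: -11423/7 ≈ -1631.9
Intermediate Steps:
Y(U) = 1/(2*U)
E(H) = -5/9 - H²/9 (E(H) = -(5 + H*H)/9 = -(5 + H²)/9 = -5/9 - H²/9)
b = -246 (b = -5/9 - ⅑*47² = -5/9 - ⅑*2209 = -5/9 - 2209/9 = -246)
c(z) = 12*z (c(z) = 2*(z*6) = 2*(6*z) = 12*z)
(c(Y(-7)) + b) - 1385 = (12*((½)/(-7)) - 246) - 1385 = (12*((½)*(-⅐)) - 246) - 1385 = (12*(-1/14) - 246) - 1385 = (-6/7 - 246) - 1385 = -1728/7 - 1385 = -11423/7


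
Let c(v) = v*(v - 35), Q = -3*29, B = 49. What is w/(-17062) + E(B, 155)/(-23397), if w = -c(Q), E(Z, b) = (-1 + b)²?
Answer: -7104847/18145437 ≈ -0.39155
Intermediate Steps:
Q = -87
c(v) = v*(-35 + v)
w = -10614 (w = -(-87)*(-35 - 87) = -(-87)*(-122) = -1*10614 = -10614)
w/(-17062) + E(B, 155)/(-23397) = -10614/(-17062) + (-1 + 155)²/(-23397) = -10614*(-1/17062) + 154²*(-1/23397) = 5307/8531 + 23716*(-1/23397) = 5307/8531 - 2156/2127 = -7104847/18145437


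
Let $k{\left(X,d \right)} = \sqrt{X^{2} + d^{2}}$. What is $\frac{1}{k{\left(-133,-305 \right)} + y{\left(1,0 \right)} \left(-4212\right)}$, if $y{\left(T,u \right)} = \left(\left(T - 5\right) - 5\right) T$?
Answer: $\frac{18954}{718452875} - \frac{\sqrt{110714}}{1436905750} \approx 2.615 \cdot 10^{-5}$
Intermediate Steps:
$y{\left(T,u \right)} = T \left(-10 + T\right)$ ($y{\left(T,u \right)} = \left(\left(-5 + T\right) - 5\right) T = \left(-10 + T\right) T = T \left(-10 + T\right)$)
$\frac{1}{k{\left(-133,-305 \right)} + y{\left(1,0 \right)} \left(-4212\right)} = \frac{1}{\sqrt{\left(-133\right)^{2} + \left(-305\right)^{2}} + 1 \left(-10 + 1\right) \left(-4212\right)} = \frac{1}{\sqrt{17689 + 93025} + 1 \left(-9\right) \left(-4212\right)} = \frac{1}{\sqrt{110714} - -37908} = \frac{1}{\sqrt{110714} + 37908} = \frac{1}{37908 + \sqrt{110714}}$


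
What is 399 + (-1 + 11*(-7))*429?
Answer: -33063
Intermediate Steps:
399 + (-1 + 11*(-7))*429 = 399 + (-1 - 77)*429 = 399 - 78*429 = 399 - 33462 = -33063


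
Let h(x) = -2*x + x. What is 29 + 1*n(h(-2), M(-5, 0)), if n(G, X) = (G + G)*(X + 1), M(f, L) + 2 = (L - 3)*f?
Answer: 85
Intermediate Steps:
h(x) = -x
M(f, L) = -2 + f*(-3 + L) (M(f, L) = -2 + (L - 3)*f = -2 + (-3 + L)*f = -2 + f*(-3 + L))
n(G, X) = 2*G*(1 + X) (n(G, X) = (2*G)*(1 + X) = 2*G*(1 + X))
29 + 1*n(h(-2), M(-5, 0)) = 29 + 1*(2*(-1*(-2))*(1 + (-2 - 3*(-5) + 0*(-5)))) = 29 + 1*(2*2*(1 + (-2 + 15 + 0))) = 29 + 1*(2*2*(1 + 13)) = 29 + 1*(2*2*14) = 29 + 1*56 = 29 + 56 = 85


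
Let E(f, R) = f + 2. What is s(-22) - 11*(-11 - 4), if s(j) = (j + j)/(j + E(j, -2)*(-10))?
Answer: 14663/89 ≈ 164.75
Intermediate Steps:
E(f, R) = 2 + f
s(j) = 2*j/(-20 - 9*j) (s(j) = (j + j)/(j + (2 + j)*(-10)) = (2*j)/(j + (-20 - 10*j)) = (2*j)/(-20 - 9*j) = 2*j/(-20 - 9*j))
s(-22) - 11*(-11 - 4) = 2*(-22)/(-20 - 9*(-22)) - 11*(-11 - 4) = 2*(-22)/(-20 + 198) - 11*(-15) = 2*(-22)/178 + 165 = 2*(-22)*(1/178) + 165 = -22/89 + 165 = 14663/89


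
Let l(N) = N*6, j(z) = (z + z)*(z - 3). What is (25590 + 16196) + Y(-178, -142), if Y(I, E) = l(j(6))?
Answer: 42002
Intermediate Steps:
j(z) = 2*z*(-3 + z) (j(z) = (2*z)*(-3 + z) = 2*z*(-3 + z))
l(N) = 6*N
Y(I, E) = 216 (Y(I, E) = 6*(2*6*(-3 + 6)) = 6*(2*6*3) = 6*36 = 216)
(25590 + 16196) + Y(-178, -142) = (25590 + 16196) + 216 = 41786 + 216 = 42002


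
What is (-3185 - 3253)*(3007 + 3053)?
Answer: -39014280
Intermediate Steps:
(-3185 - 3253)*(3007 + 3053) = -6438*6060 = -39014280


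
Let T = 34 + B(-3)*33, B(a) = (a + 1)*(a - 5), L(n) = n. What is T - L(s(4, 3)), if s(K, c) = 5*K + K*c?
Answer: 530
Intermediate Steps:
B(a) = (1 + a)*(-5 + a)
T = 562 (T = 34 + (-5 + (-3)² - 4*(-3))*33 = 34 + (-5 + 9 + 12)*33 = 34 + 16*33 = 34 + 528 = 562)
T - L(s(4, 3)) = 562 - 4*(5 + 3) = 562 - 4*8 = 562 - 1*32 = 562 - 32 = 530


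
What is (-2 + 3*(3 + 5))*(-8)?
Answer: -176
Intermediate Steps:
(-2 + 3*(3 + 5))*(-8) = (-2 + 3*8)*(-8) = (-2 + 24)*(-8) = 22*(-8) = -176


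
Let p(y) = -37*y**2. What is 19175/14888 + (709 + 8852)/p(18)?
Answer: 7293811/14873112 ≈ 0.49040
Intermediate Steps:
19175/14888 + (709 + 8852)/p(18) = 19175/14888 + (709 + 8852)/((-37*18**2)) = 19175*(1/14888) + 9561/((-37*324)) = 19175/14888 + 9561/(-11988) = 19175/14888 + 9561*(-1/11988) = 19175/14888 - 3187/3996 = 7293811/14873112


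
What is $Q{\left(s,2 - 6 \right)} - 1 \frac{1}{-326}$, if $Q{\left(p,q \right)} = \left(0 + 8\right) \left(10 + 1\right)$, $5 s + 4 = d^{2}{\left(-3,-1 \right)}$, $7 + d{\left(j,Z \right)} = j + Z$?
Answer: $\frac{28689}{326} \approx 88.003$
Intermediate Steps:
$d{\left(j,Z \right)} = -7 + Z + j$ ($d{\left(j,Z \right)} = -7 + \left(j + Z\right) = -7 + \left(Z + j\right) = -7 + Z + j$)
$s = \frac{117}{5}$ ($s = - \frac{4}{5} + \frac{\left(-7 - 1 - 3\right)^{2}}{5} = - \frac{4}{5} + \frac{\left(-11\right)^{2}}{5} = - \frac{4}{5} + \frac{1}{5} \cdot 121 = - \frac{4}{5} + \frac{121}{5} = \frac{117}{5} \approx 23.4$)
$Q{\left(p,q \right)} = 88$ ($Q{\left(p,q \right)} = 8 \cdot 11 = 88$)
$Q{\left(s,2 - 6 \right)} - 1 \frac{1}{-326} = 88 - 1 \frac{1}{-326} = 88 - 1 \left(- \frac{1}{326}\right) = 88 - - \frac{1}{326} = 88 + \frac{1}{326} = \frac{28689}{326}$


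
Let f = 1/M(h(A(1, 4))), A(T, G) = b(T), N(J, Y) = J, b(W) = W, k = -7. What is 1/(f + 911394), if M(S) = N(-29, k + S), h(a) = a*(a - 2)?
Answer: 29/26430425 ≈ 1.0972e-6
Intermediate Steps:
A(T, G) = T
h(a) = a*(-2 + a)
M(S) = -29
f = -1/29 (f = 1/(-29) = -1/29 ≈ -0.034483)
1/(f + 911394) = 1/(-1/29 + 911394) = 1/(26430425/29) = 29/26430425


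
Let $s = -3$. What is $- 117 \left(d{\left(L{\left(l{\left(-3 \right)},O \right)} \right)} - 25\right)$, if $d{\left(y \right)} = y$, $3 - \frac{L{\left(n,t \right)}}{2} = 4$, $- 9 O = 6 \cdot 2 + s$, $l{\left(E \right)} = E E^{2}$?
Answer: $3159$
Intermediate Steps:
$l{\left(E \right)} = E^{3}$
$O = -1$ ($O = - \frac{6 \cdot 2 - 3}{9} = - \frac{12 - 3}{9} = \left(- \frac{1}{9}\right) 9 = -1$)
$L{\left(n,t \right)} = -2$ ($L{\left(n,t \right)} = 6 - 8 = -2$)
$- 117 \left(d{\left(L{\left(l{\left(-3 \right)},O \right)} \right)} - 25\right) = - 117 \left(-2 - 25\right) = \left(-117\right) \left(-27\right) = 3159$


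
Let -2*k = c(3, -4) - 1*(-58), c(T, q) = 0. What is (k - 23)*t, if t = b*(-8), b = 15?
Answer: 6240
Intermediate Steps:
k = -29 (k = -(0 - 1*(-58))/2 = -(0 + 58)/2 = -½*58 = -29)
t = -120 (t = 15*(-8) = -120)
(k - 23)*t = (-29 - 23)*(-120) = -52*(-120) = 6240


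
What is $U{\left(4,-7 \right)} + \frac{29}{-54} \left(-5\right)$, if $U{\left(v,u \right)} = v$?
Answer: $\frac{361}{54} \approx 6.6852$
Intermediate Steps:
$U{\left(4,-7 \right)} + \frac{29}{-54} \left(-5\right) = 4 + \frac{29}{-54} \left(-5\right) = 4 + 29 \left(- \frac{1}{54}\right) \left(-5\right) = 4 - - \frac{145}{54} = 4 + \frac{145}{54} = \frac{361}{54}$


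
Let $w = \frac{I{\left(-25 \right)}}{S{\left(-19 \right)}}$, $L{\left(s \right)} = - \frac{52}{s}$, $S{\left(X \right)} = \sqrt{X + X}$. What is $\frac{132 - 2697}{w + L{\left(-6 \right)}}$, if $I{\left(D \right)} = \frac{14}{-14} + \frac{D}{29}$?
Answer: $- \frac{1598459265}{5407463} + \frac{18075555 i \sqrt{38}}{10814926} \approx -295.6 + 10.303 i$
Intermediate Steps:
$S{\left(X \right)} = \sqrt{2} \sqrt{X}$ ($S{\left(X \right)} = \sqrt{2 X} = \sqrt{2} \sqrt{X}$)
$I{\left(D \right)} = -1 + \frac{D}{29}$ ($I{\left(D \right)} = 14 \left(- \frac{1}{14}\right) + D \frac{1}{29} = -1 + \frac{D}{29}$)
$w = \frac{27 i \sqrt{38}}{551}$ ($w = \frac{-1 + \frac{1}{29} \left(-25\right)}{\sqrt{2} \sqrt{-19}} = \frac{-1 - \frac{25}{29}}{\sqrt{2} i \sqrt{19}} = - \frac{54}{29 i \sqrt{38}} = - \frac{54 \left(- \frac{i \sqrt{38}}{38}\right)}{29} = \frac{27 i \sqrt{38}}{551} \approx 0.30207 i$)
$\frac{132 - 2697}{w + L{\left(-6 \right)}} = \frac{132 - 2697}{\frac{27 i \sqrt{38}}{551} - \frac{52}{-6}} = - \frac{2565}{\frac{27 i \sqrt{38}}{551} - - \frac{26}{3}} = - \frac{2565}{\frac{27 i \sqrt{38}}{551} + \frac{26}{3}} = - \frac{2565}{\frac{26}{3} + \frac{27 i \sqrt{38}}{551}}$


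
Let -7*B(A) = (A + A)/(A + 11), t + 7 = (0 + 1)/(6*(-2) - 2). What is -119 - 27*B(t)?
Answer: -4651/35 ≈ -132.89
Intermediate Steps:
t = -99/14 (t = -7 + (0 + 1)/(6*(-2) - 2) = -7 + 1/(-12 - 2) = -7 + 1/(-14) = -7 + 1*(-1/14) = -7 - 1/14 = -99/14 ≈ -7.0714)
B(A) = -2*A/(7*(11 + A)) (B(A) = -(A + A)/(7*(A + 11)) = -2*A/(7*(11 + A)))
-119 - 27*B(t) = -119 - (-54)*(-99)/(14*(77 + 7*(-99/14))) = -119 - (-54)*(-99)/(14*(77 - 99/2)) = -119 - (-54)*(-99)/(14*55/2) = -119 - (-54)*(-99)*2/(14*55) = -119 - 27*18/35 = -119 - 486/35 = -4651/35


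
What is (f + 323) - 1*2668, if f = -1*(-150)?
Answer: -2195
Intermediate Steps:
f = 150
(f + 323) - 1*2668 = (150 + 323) - 1*2668 = 473 - 2668 = -2195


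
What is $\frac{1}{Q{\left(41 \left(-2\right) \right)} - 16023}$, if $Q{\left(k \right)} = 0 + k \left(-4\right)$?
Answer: $- \frac{1}{15695} \approx -6.3715 \cdot 10^{-5}$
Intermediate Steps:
$Q{\left(k \right)} = - 4 k$ ($Q{\left(k \right)} = 0 - 4 k = - 4 k$)
$\frac{1}{Q{\left(41 \left(-2\right) \right)} - 16023} = \frac{1}{- 4 \cdot 41 \left(-2\right) - 16023} = \frac{1}{\left(-4\right) \left(-82\right) - 16023} = \frac{1}{328 - 16023} = \frac{1}{-15695} = - \frac{1}{15695}$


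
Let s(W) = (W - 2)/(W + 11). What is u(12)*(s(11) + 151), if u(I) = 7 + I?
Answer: 63289/22 ≈ 2876.8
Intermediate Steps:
s(W) = (-2 + W)/(11 + W)
u(12)*(s(11) + 151) = (7 + 12)*((-2 + 11)/(11 + 11) + 151) = 19*(9/22 + 151) = 19*(3331/22) = 63289/22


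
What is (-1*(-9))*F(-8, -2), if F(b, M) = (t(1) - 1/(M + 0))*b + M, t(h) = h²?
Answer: -126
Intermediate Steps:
F(b, M) = M + b*(1 - 1/M) (F(b, M) = (1² - 1/(M + 0))*b + M = (1 - 1/M)*b + M = b*(1 - 1/M) + M = M + b*(1 - 1/M))
(-1*(-9))*F(-8, -2) = (-1*(-9))*(-2 - 8 - 1*(-8)/(-2)) = 9*(-2 - 8 - 1*(-8)*(-½)) = 9*(-2 - 8 - 4) = 9*(-14) = -126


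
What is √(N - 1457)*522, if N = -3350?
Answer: 522*I*√4807 ≈ 36192.0*I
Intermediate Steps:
√(N - 1457)*522 = √(-3350 - 1457)*522 = √(-4807)*522 = (I*√4807)*522 = 522*I*√4807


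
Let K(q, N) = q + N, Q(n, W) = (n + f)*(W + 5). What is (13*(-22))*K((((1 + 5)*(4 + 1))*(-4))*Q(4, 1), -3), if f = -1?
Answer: 618618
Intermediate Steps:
Q(n, W) = (-1 + n)*(5 + W) (Q(n, W) = (n - 1)*(W + 5) = (-1 + n)*(5 + W))
K(q, N) = N + q
(13*(-22))*K((((1 + 5)*(4 + 1))*(-4))*Q(4, 1), -3) = (13*(-22))*(-3 + (((1 + 5)*(4 + 1))*(-4))*(-5 - 1*1 + 5*4 + 1*4)) = -286*(-3 + ((6*5)*(-4))*(-5 - 1 + 20 + 4)) = -286*(-3 + (30*(-4))*18) = -286*(-3 - 120*18) = -286*(-3 - 2160) = -286*(-2163) = 618618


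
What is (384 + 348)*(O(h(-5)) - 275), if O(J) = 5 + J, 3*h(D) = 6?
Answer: -196176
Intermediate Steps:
h(D) = 2 (h(D) = (⅓)*6 = 2)
(384 + 348)*(O(h(-5)) - 275) = (384 + 348)*((5 + 2) - 275) = 732*(7 - 275) = 732*(-268) = -196176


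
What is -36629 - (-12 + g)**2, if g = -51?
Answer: -40598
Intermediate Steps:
-36629 - (-12 + g)**2 = -36629 - (-12 - 51)**2 = -36629 - 1*(-63)**2 = -36629 - 1*3969 = -36629 - 3969 = -40598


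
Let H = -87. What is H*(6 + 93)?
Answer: -8613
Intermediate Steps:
H*(6 + 93) = -87*(6 + 93) = -87*99 = -8613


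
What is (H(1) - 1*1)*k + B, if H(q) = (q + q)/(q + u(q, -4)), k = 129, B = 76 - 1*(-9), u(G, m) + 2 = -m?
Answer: 42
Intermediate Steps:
u(G, m) = -2 - m
B = 85 (B = 76 + 9 = 85)
H(q) = 2*q/(2 + q) (H(q) = (q + q)/(q + (-2 - 1*(-4))) = (2*q)/(q + (-2 + 4)) = (2*q)/(q + 2) = (2*q)/(2 + q) = 2*q/(2 + q))
(H(1) - 1*1)*k + B = (2*1/(2 + 1) - 1*1)*129 + 85 = (2*1/3 - 1)*129 + 85 = (2*1*(1/3) - 1)*129 + 85 = (2/3 - 1)*129 + 85 = -1/3*129 + 85 = -43 + 85 = 42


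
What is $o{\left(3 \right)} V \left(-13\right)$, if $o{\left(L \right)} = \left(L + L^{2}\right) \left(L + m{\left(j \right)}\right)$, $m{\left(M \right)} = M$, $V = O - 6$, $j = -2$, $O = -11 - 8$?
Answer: $3900$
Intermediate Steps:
$O = -19$
$V = -25$ ($V = -19 - 6 = -25$)
$o{\left(L \right)} = \left(-2 + L\right) \left(L + L^{2}\right)$ ($o{\left(L \right)} = \left(L + L^{2}\right) \left(L - 2\right) = \left(L + L^{2}\right) \left(-2 + L\right) = \left(-2 + L\right) \left(L + L^{2}\right)$)
$o{\left(3 \right)} V \left(-13\right) = 3 \left(-2 + 3^{2} - 3\right) \left(-25\right) \left(-13\right) = 3 \left(-2 + 9 - 3\right) \left(-25\right) \left(-13\right) = 3 \cdot 4 \left(-25\right) \left(-13\right) = 12 \left(-25\right) \left(-13\right) = \left(-300\right) \left(-13\right) = 3900$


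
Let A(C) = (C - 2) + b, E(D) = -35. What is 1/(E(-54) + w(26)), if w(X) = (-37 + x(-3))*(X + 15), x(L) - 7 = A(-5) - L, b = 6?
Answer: -1/1183 ≈ -0.00084531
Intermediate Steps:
A(C) = 4 + C (A(C) = (C - 2) + 6 = (-2 + C) + 6 = 4 + C)
x(L) = 6 - L (x(L) = 7 + ((4 - 5) - L) = 7 + (-1 - L) = 6 - L)
w(X) = -420 - 28*X (w(X) = (-37 + (6 - 1*(-3)))*(X + 15) = (-37 + (6 + 3))*(15 + X) = (-37 + 9)*(15 + X) = -28*(15 + X) = -420 - 28*X)
1/(E(-54) + w(26)) = 1/(-35 + (-420 - 28*26)) = 1/(-35 + (-420 - 728)) = 1/(-35 - 1148) = 1/(-1183) = -1/1183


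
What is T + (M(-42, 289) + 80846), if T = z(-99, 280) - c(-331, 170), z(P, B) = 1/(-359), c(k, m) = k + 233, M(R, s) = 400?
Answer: 29202495/359 ≈ 81344.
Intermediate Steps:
c(k, m) = 233 + k
z(P, B) = -1/359
T = 35181/359 (T = -1/359 - (233 - 331) = -1/359 - 1*(-98) = -1/359 + 98 = 35181/359 ≈ 97.997)
T + (M(-42, 289) + 80846) = 35181/359 + (400 + 80846) = 35181/359 + 81246 = 29202495/359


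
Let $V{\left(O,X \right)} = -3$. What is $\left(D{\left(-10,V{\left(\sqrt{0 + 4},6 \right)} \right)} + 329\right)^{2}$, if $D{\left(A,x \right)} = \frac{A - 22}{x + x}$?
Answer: $\frac{1006009}{9} \approx 1.1178 \cdot 10^{5}$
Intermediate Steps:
$D{\left(A,x \right)} = \frac{-22 + A}{2 x}$
$\left(D{\left(-10,V{\left(\sqrt{0 + 4},6 \right)} \right)} + 329\right)^{2} = \left(\frac{-22 - 10}{2 \left(-3\right)} + 329\right)^{2} = \left(\frac{1}{2} \left(- \frac{1}{3}\right) \left(-32\right) + 329\right)^{2} = \left(\frac{16}{3} + 329\right)^{2} = \left(\frac{1003}{3}\right)^{2} = \frac{1006009}{9}$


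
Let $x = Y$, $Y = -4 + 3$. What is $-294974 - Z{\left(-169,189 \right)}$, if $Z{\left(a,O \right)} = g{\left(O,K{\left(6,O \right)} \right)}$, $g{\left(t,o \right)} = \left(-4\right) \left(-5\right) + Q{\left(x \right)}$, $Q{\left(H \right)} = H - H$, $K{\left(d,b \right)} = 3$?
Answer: $-294994$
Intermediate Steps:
$Y = -1$
$x = -1$
$Q{\left(H \right)} = 0$
$g{\left(t,o \right)} = 20$ ($g{\left(t,o \right)} = \left(-4\right) \left(-5\right) + 0 = 20 + 0 = 20$)
$Z{\left(a,O \right)} = 20$
$-294974 - Z{\left(-169,189 \right)} = -294974 - 20 = -294994$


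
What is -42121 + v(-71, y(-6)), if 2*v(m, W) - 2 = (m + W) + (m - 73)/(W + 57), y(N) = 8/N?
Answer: -42241775/1002 ≈ -42157.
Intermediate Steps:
v(m, W) = 1 + W/2 + m/2 + (-73 + m)/(2*(57 + W)) (v(m, W) = 1 + ((m + W) + (m - 73)/(W + 57))/2 = 1 + ((W + m) + (-73 + m)/(57 + W))/2 = 1 + (W + m + (-73 + m)/(57 + W))/2 = 1 + (W/2 + m/2 + (-73 + m)/(2*(57 + W))) = 1 + W/2 + m/2 + (-73 + m)/(2*(57 + W)))
-42121 + v(-71, y(-6)) = -42121 + (41 + (8/(-6))² + 58*(-71) + 59*(8/(-6)) + (8/(-6))*(-71))/(2*(57 + 8/(-6))) = -42121 + (41 + (8*(-⅙))² - 4118 + 59*(8*(-⅙)) + (8*(-⅙))*(-71))/(2*(57 + 8*(-⅙))) = -42121 + (41 + (-4/3)² - 4118 + 59*(-4/3) - 4/3*(-71))/(2*(57 - 4/3)) = -42121 + (41 + 16/9 - 4118 - 236/3 + 284/3)/(2*(167/3)) = -42121 + (½)*(3/167)*(-36533/9) = -42121 - 36533/1002 = -42241775/1002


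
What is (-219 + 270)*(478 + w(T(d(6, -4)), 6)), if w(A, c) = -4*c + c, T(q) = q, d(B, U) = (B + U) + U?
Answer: 23460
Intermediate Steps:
d(B, U) = B + 2*U
w(A, c) = -3*c
(-219 + 270)*(478 + w(T(d(6, -4)), 6)) = (-219 + 270)*(478 - 3*6) = 51*(478 - 18) = 51*460 = 23460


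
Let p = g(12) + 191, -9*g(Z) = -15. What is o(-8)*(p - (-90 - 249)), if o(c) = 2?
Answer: 3190/3 ≈ 1063.3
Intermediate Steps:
g(Z) = 5/3 (g(Z) = -⅑*(-15) = 5/3)
p = 578/3 (p = 5/3 + 191 = 578/3 ≈ 192.67)
o(-8)*(p - (-90 - 249)) = 2*(578/3 - (-90 - 249)) = 2*(578/3 - 1*(-339)) = 2*(578/3 + 339) = 2*(1595/3) = 3190/3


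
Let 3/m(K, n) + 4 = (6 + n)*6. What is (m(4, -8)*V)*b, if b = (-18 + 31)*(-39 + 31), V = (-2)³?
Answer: -156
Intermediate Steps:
V = -8
m(K, n) = 3/(32 + 6*n) (m(K, n) = 3/(-4 + (6 + n)*6) = 3/(-4 + (36 + 6*n)) = 3/(32 + 6*n))
b = -104 (b = 13*(-8) = -104)
(m(4, -8)*V)*b = ((3/(2*(16 + 3*(-8))))*(-8))*(-104) = ((3/(2*(16 - 24)))*(-8))*(-104) = (((3/2)/(-8))*(-8))*(-104) = (((3/2)*(-⅛))*(-8))*(-104) = -3/16*(-8)*(-104) = (3/2)*(-104) = -156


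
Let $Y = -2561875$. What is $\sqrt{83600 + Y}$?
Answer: $5 i \sqrt{99131} \approx 1574.3 i$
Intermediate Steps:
$\sqrt{83600 + Y} = \sqrt{83600 - 2561875} = \sqrt{-2478275} = 5 i \sqrt{99131}$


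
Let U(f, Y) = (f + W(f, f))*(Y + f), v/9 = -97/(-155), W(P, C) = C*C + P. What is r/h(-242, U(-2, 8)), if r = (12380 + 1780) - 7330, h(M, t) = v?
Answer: 1058650/873 ≈ 1212.7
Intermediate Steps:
W(P, C) = P + C**2 (W(P, C) = C**2 + P = P + C**2)
v = 873/155 (v = 9*(-97/(-155)) = 9*(-97*(-1/155)) = 9*(97/155) = 873/155 ≈ 5.6323)
U(f, Y) = (Y + f)*(f**2 + 2*f) (U(f, Y) = (f + (f + f**2))*(Y + f) = (f**2 + 2*f)*(Y + f) = (Y + f)*(f**2 + 2*f))
h(M, t) = 873/155
r = 6830 (r = 14160 - 7330 = 6830)
r/h(-242, U(-2, 8)) = 6830/(873/155) = 6830*(155/873) = 1058650/873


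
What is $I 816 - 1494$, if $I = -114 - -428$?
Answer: $254730$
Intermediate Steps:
$I = 314$ ($I = -114 + 428 = 314$)
$I 816 - 1494 = 314 \cdot 816 - 1494 = 256224 - 1494 = 254730$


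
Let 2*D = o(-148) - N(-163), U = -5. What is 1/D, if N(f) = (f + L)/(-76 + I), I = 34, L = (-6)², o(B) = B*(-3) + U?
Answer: 84/18311 ≈ 0.0045874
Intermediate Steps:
o(B) = -5 - 3*B (o(B) = B*(-3) - 5 = -3*B - 5 = -5 - 3*B)
L = 36
N(f) = -6/7 - f/42 (N(f) = (f + 36)/(-76 + 34) = (36 + f)/(-42) = (36 + f)*(-1/42) = -6/7 - f/42)
D = 18311/84 (D = ((-5 - 3*(-148)) - (-6/7 - 1/42*(-163)))/2 = ((-5 + 444) - (-6/7 + 163/42))/2 = (439 - 1*127/42)/2 = (439 - 127/42)/2 = (½)*(18311/42) = 18311/84 ≈ 217.99)
1/D = 1/(18311/84) = 84/18311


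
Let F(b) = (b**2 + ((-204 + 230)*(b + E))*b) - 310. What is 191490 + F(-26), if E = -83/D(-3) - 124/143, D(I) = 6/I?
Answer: 2001606/11 ≈ 1.8196e+5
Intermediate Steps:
E = 11621/286 (E = -83/(6/(-3)) - 124/143 = -83/(6*(-1/3)) - 124*1/143 = -83/(-2) - 124/143 = -83*(-1/2) - 124/143 = 83/2 - 124/143 = 11621/286 ≈ 40.633)
F(b) = -310 + b**2 + b*(11621/11 + 26*b) (F(b) = (b**2 + ((-204 + 230)*(b + 11621/286))*b) - 310 = (b**2 + (26*(11621/286 + b))*b) - 310 = (b**2 + (11621/11 + 26*b)*b) - 310 = (b**2 + b*(11621/11 + 26*b)) - 310 = -310 + b**2 + b*(11621/11 + 26*b))
191490 + F(-26) = 191490 + (-310 + 27*(-26)**2 + (11621/11)*(-26)) = 191490 + (-310 + 27*676 - 302146/11) = 191490 + (-310 + 18252 - 302146/11) = 191490 - 104784/11 = 2001606/11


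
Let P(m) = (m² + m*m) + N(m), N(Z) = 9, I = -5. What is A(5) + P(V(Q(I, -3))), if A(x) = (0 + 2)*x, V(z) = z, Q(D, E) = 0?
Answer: 19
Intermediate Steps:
A(x) = 2*x
P(m) = 9 + 2*m² (P(m) = (m² + m*m) + 9 = (m² + m²) + 9 = 2*m² + 9 = 9 + 2*m²)
A(5) + P(V(Q(I, -3))) = 2*5 + (9 + 2*0²) = 10 + (9 + 2*0) = 10 + (9 + 0) = 10 + 9 = 19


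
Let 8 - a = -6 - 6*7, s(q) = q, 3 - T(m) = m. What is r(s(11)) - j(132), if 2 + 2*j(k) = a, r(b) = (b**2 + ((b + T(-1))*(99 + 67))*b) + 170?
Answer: 27654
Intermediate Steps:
T(m) = 3 - m
a = 56 (a = 8 - (-6 - 6*7) = 8 - (-6 - 42) = 8 - 1*(-48) = 8 + 48 = 56)
r(b) = 170 + b**2 + b*(664 + 166*b) (r(b) = (b**2 + ((b + (3 - 1*(-1)))*(99 + 67))*b) + 170 = (b**2 + ((b + (3 + 1))*166)*b) + 170 = (b**2 + ((b + 4)*166)*b) + 170 = (b**2 + ((4 + b)*166)*b) + 170 = (b**2 + (664 + 166*b)*b) + 170 = (b**2 + b*(664 + 166*b)) + 170 = 170 + b**2 + b*(664 + 166*b))
j(k) = 27 (j(k) = -1 + (1/2)*56 = -1 + 28 = 27)
r(s(11)) - j(132) = (170 + 167*11**2 + 664*11) - 1*27 = (170 + 167*121 + 7304) - 27 = (170 + 20207 + 7304) - 27 = 27681 - 27 = 27654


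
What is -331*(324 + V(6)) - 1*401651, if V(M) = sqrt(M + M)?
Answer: -508895 - 662*sqrt(3) ≈ -5.1004e+5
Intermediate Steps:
V(M) = sqrt(2)*sqrt(M) (V(M) = sqrt(2*M) = sqrt(2)*sqrt(M))
-331*(324 + V(6)) - 1*401651 = -331*(324 + sqrt(2)*sqrt(6)) - 1*401651 = -331*(324 + 2*sqrt(3)) - 401651 = (-107244 - 662*sqrt(3)) - 401651 = -508895 - 662*sqrt(3)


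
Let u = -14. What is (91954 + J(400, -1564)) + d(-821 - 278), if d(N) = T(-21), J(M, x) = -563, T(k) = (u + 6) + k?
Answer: 91362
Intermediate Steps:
T(k) = -8 + k (T(k) = (-14 + 6) + k = -8 + k)
d(N) = -29 (d(N) = -8 - 21 = -29)
(91954 + J(400, -1564)) + d(-821 - 278) = (91954 - 563) - 29 = 91391 - 29 = 91362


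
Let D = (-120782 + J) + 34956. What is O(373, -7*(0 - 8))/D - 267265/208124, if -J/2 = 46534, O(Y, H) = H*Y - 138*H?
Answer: -25275508375/18616067428 ≈ -1.3577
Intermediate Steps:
O(Y, H) = -138*H + H*Y
J = -93068 (J = -2*46534 = -93068)
D = -178894 (D = (-120782 - 93068) + 34956 = -213850 + 34956 = -178894)
O(373, -7*(0 - 8))/D - 267265/208124 = ((-7*(0 - 8))*(-138 + 373))/(-178894) - 267265/208124 = (-7*(-8)*235)*(-1/178894) - 267265*1/208124 = (56*235)*(-1/178894) - 267265/208124 = 13160*(-1/178894) - 267265/208124 = -6580/89447 - 267265/208124 = -25275508375/18616067428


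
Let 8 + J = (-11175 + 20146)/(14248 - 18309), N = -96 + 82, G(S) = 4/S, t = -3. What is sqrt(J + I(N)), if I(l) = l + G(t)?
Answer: I*sqrt(3791142489)/12183 ≈ 5.0539*I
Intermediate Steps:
N = -14
J = -41459/4061 (J = -8 + (-11175 + 20146)/(14248 - 18309) = -8 + 8971/(-4061) = -8 + 8971*(-1/4061) = -8 - 8971/4061 = -41459/4061 ≈ -10.209)
I(l) = -4/3 + l (I(l) = l + 4/(-3) = l + 4*(-1/3) = l - 4/3 = -4/3 + l)
sqrt(J + I(N)) = sqrt(-41459/4061 + (-4/3 - 14)) = sqrt(-41459/4061 - 46/3) = sqrt(-311183/12183) = I*sqrt(3791142489)/12183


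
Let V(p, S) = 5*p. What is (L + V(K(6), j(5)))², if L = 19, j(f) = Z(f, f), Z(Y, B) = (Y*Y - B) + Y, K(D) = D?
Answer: 2401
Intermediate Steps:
Z(Y, B) = Y + Y² - B (Z(Y, B) = (Y² - B) + Y = Y + Y² - B)
j(f) = f² (j(f) = f + f² - f = f²)
(L + V(K(6), j(5)))² = (19 + 5*6)² = (19 + 30)² = 49² = 2401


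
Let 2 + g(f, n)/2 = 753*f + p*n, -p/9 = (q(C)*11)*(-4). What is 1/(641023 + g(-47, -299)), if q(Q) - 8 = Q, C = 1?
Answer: -1/1561035 ≈ -6.4060e-7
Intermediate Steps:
q(Q) = 8 + Q
p = 3564 (p = -9*(8 + 1)*11*(-4) = -9*9*11*(-4) = -891*(-4) = -9*(-396) = 3564)
g(f, n) = -4 + 1506*f + 7128*n (g(f, n) = -4 + 2*(753*f + 3564*n) = -4 + (1506*f + 7128*n) = -4 + 1506*f + 7128*n)
1/(641023 + g(-47, -299)) = 1/(641023 + (-4 + 1506*(-47) + 7128*(-299))) = 1/(641023 + (-4 - 70782 - 2131272)) = 1/(641023 - 2202058) = 1/(-1561035) = -1/1561035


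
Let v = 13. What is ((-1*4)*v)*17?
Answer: -884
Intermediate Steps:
((-1*4)*v)*17 = (-1*4*13)*17 = -4*13*17 = -52*17 = -884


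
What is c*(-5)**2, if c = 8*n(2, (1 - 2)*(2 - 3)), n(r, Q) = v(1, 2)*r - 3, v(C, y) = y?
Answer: 200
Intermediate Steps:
n(r, Q) = -3 + 2*r (n(r, Q) = 2*r - 3 = -3 + 2*r)
c = 8 (c = 8*(-3 + 2*2) = 8*(-3 + 4) = 8*1 = 8)
c*(-5)**2 = 8*(-5)**2 = 8*25 = 200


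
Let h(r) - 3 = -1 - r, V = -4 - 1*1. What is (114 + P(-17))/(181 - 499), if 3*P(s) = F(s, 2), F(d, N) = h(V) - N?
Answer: -347/954 ≈ -0.36373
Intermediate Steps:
V = -5 (V = -4 - 1 = -5)
h(r) = 2 - r (h(r) = 3 + (-1 - r) = 2 - r)
F(d, N) = 7 - N (F(d, N) = (2 - 1*(-5)) - N = (2 + 5) - N = 7 - N)
P(s) = 5/3 (P(s) = (7 - 1*2)/3 = (7 - 2)/3 = (1/3)*5 = 5/3)
(114 + P(-17))/(181 - 499) = (114 + 5/3)/(181 - 499) = (347/3)/(-318) = (347/3)*(-1/318) = -347/954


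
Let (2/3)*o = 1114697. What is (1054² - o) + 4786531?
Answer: 8450803/2 ≈ 4.2254e+6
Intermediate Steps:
o = 3344091/2 (o = (3/2)*1114697 = 3344091/2 ≈ 1.6720e+6)
(1054² - o) + 4786531 = (1054² - 1*3344091/2) + 4786531 = (1110916 - 3344091/2) + 4786531 = -1122259/2 + 4786531 = 8450803/2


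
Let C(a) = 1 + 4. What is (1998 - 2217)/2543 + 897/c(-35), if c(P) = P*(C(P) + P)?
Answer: 683707/890050 ≈ 0.76817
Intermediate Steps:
C(a) = 5
c(P) = P*(5 + P)
(1998 - 2217)/2543 + 897/c(-35) = (1998 - 2217)/2543 + 897/((-35*(5 - 35))) = -219*1/2543 + 897/((-35*(-30))) = -219/2543 + 897/1050 = -219/2543 + 897*(1/1050) = -219/2543 + 299/350 = 683707/890050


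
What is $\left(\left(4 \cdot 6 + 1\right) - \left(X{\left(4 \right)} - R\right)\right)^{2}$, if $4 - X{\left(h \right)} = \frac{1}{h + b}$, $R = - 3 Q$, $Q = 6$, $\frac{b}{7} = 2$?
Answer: $\frac{3025}{324} \approx 9.3364$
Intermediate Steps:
$b = 14$ ($b = 7 \cdot 2 = 14$)
$R = -18$ ($R = \left(-3\right) 6 = -18$)
$X{\left(h \right)} = 4 - \frac{1}{14 + h}$ ($X{\left(h \right)} = 4 - \frac{1}{h + 14} = 4 - \frac{1}{14 + h}$)
$\left(\left(4 \cdot 6 + 1\right) - \left(X{\left(4 \right)} - R\right)\right)^{2} = \left(\left(4 \cdot 6 + 1\right) - \left(\frac{55 + 4 \cdot 4}{14 + 4} - -18\right)\right)^{2} = \left(\left(24 + 1\right) - \left(\frac{55 + 16}{18} + 18\right)\right)^{2} = \left(25 - \left(\frac{1}{18} \cdot 71 + 18\right)\right)^{2} = \left(25 - \left(\frac{71}{18} + 18\right)\right)^{2} = \left(25 - \frac{395}{18}\right)^{2} = \left(\frac{55}{18}\right)^{2} = \frac{3025}{324}$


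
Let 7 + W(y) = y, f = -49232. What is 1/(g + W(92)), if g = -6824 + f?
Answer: -1/55971 ≈ -1.7866e-5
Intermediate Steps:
g = -56056 (g = -6824 - 49232 = -56056)
W(y) = -7 + y
1/(g + W(92)) = 1/(-56056 + (-7 + 92)) = 1/(-56056 + 85) = 1/(-55971) = -1/55971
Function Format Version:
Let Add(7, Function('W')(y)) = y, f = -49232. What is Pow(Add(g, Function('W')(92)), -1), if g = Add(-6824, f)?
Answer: Rational(-1, 55971) ≈ -1.7866e-5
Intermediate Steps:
g = -56056 (g = Add(-6824, -49232) = -56056)
Function('W')(y) = Add(-7, y)
Pow(Add(g, Function('W')(92)), -1) = Pow(Add(-56056, Add(-7, 92)), -1) = Pow(Add(-56056, 85), -1) = Pow(-55971, -1) = Rational(-1, 55971)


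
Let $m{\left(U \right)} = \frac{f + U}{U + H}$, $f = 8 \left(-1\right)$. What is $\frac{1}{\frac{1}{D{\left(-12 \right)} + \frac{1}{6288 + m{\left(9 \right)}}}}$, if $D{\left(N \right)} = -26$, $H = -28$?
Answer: $- \frac{3106227}{119471} \approx -26.0$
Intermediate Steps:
$f = -8$
$m{\left(U \right)} = \frac{-8 + U}{-28 + U}$ ($m{\left(U \right)} = \frac{-8 + U}{U - 28} = \frac{-8 + U}{-28 + U}$)
$\frac{1}{\frac{1}{D{\left(-12 \right)} + \frac{1}{6288 + m{\left(9 \right)}}}} = \frac{1}{\frac{1}{-26 + \frac{1}{6288 + \frac{-8 + 9}{-28 + 9}}}} = \frac{1}{\frac{1}{-26 + \frac{1}{6288 + \frac{1}{-19} \cdot 1}}} = \frac{1}{\frac{1}{-26 + \frac{1}{6288 - \frac{1}{19}}}} = \frac{1}{\frac{1}{-26 + \frac{1}{\frac{119471}{19}}}} = \frac{1}{\frac{1}{-26 + \frac{19}{119471}}} = \frac{1}{\frac{1}{- \frac{3106227}{119471}}} = \frac{1}{- \frac{119471}{3106227}} = - \frac{3106227}{119471}$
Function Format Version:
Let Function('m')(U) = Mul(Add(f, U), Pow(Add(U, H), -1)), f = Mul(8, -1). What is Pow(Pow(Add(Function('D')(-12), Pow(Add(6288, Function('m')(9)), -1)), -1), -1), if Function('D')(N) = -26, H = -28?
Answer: Rational(-3106227, 119471) ≈ -26.000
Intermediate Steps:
f = -8
Function('m')(U) = Mul(Pow(Add(-28, U), -1), Add(-8, U)) (Function('m')(U) = Mul(Add(-8, U), Pow(Add(U, -28), -1)) = Mul(Add(-8, U), Pow(Add(-28, U), -1)) = Mul(Pow(Add(-28, U), -1), Add(-8, U)))
Pow(Pow(Add(Function('D')(-12), Pow(Add(6288, Function('m')(9)), -1)), -1), -1) = Pow(Pow(Add(-26, Pow(Add(6288, Mul(Pow(Add(-28, 9), -1), Add(-8, 9))), -1)), -1), -1) = Pow(Pow(Add(-26, Pow(Add(6288, Mul(Pow(-19, -1), 1)), -1)), -1), -1) = Pow(Pow(Add(-26, Pow(Add(6288, Mul(Rational(-1, 19), 1)), -1)), -1), -1) = Pow(Pow(Add(-26, Pow(Add(6288, Rational(-1, 19)), -1)), -1), -1) = Pow(Pow(Add(-26, Pow(Rational(119471, 19), -1)), -1), -1) = Pow(Pow(Add(-26, Rational(19, 119471)), -1), -1) = Pow(Pow(Rational(-3106227, 119471), -1), -1) = Pow(Rational(-119471, 3106227), -1) = Rational(-3106227, 119471)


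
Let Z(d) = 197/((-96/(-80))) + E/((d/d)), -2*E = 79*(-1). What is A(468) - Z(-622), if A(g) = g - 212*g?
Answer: -296855/3 ≈ -98952.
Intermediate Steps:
E = 79/2 (E = -79*(-1)/2 = -½*(-79) = 79/2 ≈ 39.500)
A(g) = -211*g (A(g) = g - 212*g = -211*g)
Z(d) = 611/3 (Z(d) = 197/((-96/(-80))) + 79/(2*((d/d))) = 197/((-96*(-1/80))) + (79/2)/1 = 197/(6/5) + (79/2)*1 = 197*(⅚) + 79/2 = 985/6 + 79/2 = 611/3)
A(468) - Z(-622) = -211*468 - 1*611/3 = -98748 - 611/3 = -296855/3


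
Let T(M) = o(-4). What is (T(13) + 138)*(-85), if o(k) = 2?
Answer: -11900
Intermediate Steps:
T(M) = 2
(T(13) + 138)*(-85) = (2 + 138)*(-85) = 140*(-85) = -11900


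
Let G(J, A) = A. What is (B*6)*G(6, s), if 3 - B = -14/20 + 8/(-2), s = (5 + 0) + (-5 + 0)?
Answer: 0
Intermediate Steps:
s = 0 (s = 5 - 5 = 0)
B = 77/10 (B = 3 - (-14/20 + 8/(-2)) = 3 - (-14*1/20 + 8*(-1/2)) = 3 - (-7/10 - 4) = 3 - 1*(-47/10) = 3 + 47/10 = 77/10 ≈ 7.7000)
(B*6)*G(6, s) = ((77/10)*6)*0 = (231/5)*0 = 0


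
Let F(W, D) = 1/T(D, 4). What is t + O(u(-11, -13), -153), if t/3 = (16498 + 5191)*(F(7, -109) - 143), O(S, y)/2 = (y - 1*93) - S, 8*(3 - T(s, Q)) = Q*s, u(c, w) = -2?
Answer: -46519687/5 ≈ -9.3039e+6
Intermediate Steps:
T(s, Q) = 3 - Q*s/8
O(S, y) = -186 - 2*S + 2*y (O(S, y) = 2*((y - 1*93) - S) = 2*((y - 93) - S) = 2*((-93 + y) - S) = 2*(-93 + y - S) = -186 - 2*S + 2*y)
F(W, D) = 1/(3 - D/2) (F(W, D) = 1/(3 - 1/8*4*D) = 1/(3 - D/2))
t = -46517247/5 (t = 3*((16498 + 5191)*(-2/(-6 - 109) - 143)) = 3*(21689*(-2/(-115) - 143)) = 3*(21689*(-2*(-1/115) - 143)) = 3*(21689*(2/115 - 143)) = 3*(21689*(-16443/115)) = 3*(-15505749/5) = -46517247/5 ≈ -9.3035e+6)
t + O(u(-11, -13), -153) = -46517247/5 + (-186 - 2*(-2) + 2*(-153)) = -46517247/5 + (-186 + 4 - 306) = -46517247/5 - 488 = -46519687/5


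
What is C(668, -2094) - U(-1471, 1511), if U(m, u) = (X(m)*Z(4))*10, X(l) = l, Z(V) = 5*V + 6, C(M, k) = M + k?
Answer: 381034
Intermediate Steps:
Z(V) = 6 + 5*V
U(m, u) = 260*m (U(m, u) = (m*(6 + 5*4))*10 = (m*(6 + 20))*10 = (m*26)*10 = (26*m)*10 = 260*m)
C(668, -2094) - U(-1471, 1511) = (668 - 2094) - 260*(-1471) = -1426 - 1*(-382460) = -1426 + 382460 = 381034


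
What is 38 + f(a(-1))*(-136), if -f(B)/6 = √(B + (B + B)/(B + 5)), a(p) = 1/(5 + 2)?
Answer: 38 + 680*√14/7 ≈ 401.48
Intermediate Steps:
a(p) = ⅐ (a(p) = 1/7 = ⅐)
f(B) = -6*√(B + 2*B/(5 + B)) (f(B) = -6*√(B + (B + B)/(B + 5)) = -6*√(B + (2*B)/(5 + B)) = -6*√(B + 2*B/(5 + B)))
38 + f(a(-1))*(-136) = 38 - 6*√7*√(7 + ⅐)/(7*√(5 + ⅐))*(-136) = 38 - 6*5*√14/42*(-136) = 38 - 5*√14/7*(-136) = 38 + 680*√14/7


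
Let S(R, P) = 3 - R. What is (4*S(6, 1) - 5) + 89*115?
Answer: 10218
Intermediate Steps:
(4*S(6, 1) - 5) + 89*115 = (4*(3 - 1*6) - 5) + 89*115 = (4*(3 - 6) - 5) + 10235 = (4*(-3) - 5) + 10235 = (-12 - 5) + 10235 = -17 + 10235 = 10218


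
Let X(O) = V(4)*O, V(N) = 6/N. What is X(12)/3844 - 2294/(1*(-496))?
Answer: 35593/7688 ≈ 4.6297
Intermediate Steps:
X(O) = 3*O/2 (X(O) = (6/4)*O = (6*(1/4))*O = 3*O/2)
X(12)/3844 - 2294/(1*(-496)) = ((3/2)*12)/3844 - 2294/(1*(-496)) = 18*(1/3844) - 2294/(-496) = 9/1922 - 2294*(-1/496) = 9/1922 + 37/8 = 35593/7688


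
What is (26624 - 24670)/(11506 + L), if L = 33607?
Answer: 1954/45113 ≈ 0.043313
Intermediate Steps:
(26624 - 24670)/(11506 + L) = (26624 - 24670)/(11506 + 33607) = 1954/45113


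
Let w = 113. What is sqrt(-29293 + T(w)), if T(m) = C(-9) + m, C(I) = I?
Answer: 17*I*sqrt(101) ≈ 170.85*I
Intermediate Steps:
T(m) = -9 + m
sqrt(-29293 + T(w)) = sqrt(-29293 + (-9 + 113)) = sqrt(-29293 + 104) = sqrt(-29189) = 17*I*sqrt(101)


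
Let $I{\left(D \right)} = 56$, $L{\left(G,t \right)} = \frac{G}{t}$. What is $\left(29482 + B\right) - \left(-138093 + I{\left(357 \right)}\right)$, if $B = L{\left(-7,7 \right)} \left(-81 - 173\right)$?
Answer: $167773$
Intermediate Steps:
$B = 254$ ($B = - \frac{7}{7} \left(-81 - 173\right) = \left(-7\right) \frac{1}{7} \left(-254\right) = \left(-1\right) \left(-254\right) = 254$)
$\left(29482 + B\right) - \left(-138093 + I{\left(357 \right)}\right) = \left(29482 + 254\right) + \left(138093 - 56\right) = 29736 + \left(138093 - 56\right) = 29736 + 138037 = 167773$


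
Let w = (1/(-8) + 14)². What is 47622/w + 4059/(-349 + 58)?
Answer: 92989021/398379 ≈ 233.42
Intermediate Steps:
w = 12321/64 (w = (-⅛ + 14)² = (111/8)² = 12321/64 ≈ 192.52)
47622/w + 4059/(-349 + 58) = 47622/(12321/64) + 4059/(-349 + 58) = 47622*(64/12321) + 4059/(-291) = 1015936/4107 + 4059*(-1/291) = 1015936/4107 - 1353/97 = 92989021/398379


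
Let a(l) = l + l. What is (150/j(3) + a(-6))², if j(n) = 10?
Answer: 9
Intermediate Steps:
a(l) = 2*l
(150/j(3) + a(-6))² = (150/10 + 2*(-6))² = (150*(⅒) - 12)² = (15 - 12)² = 3² = 9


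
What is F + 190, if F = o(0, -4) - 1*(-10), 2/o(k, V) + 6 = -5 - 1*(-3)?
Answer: 799/4 ≈ 199.75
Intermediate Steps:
o(k, V) = -¼ (o(k, V) = 2/(-6 + (-5 - 1*(-3))) = 2/(-6 + (-5 + 3)) = 2/(-6 - 2) = 2/(-8) = 2*(-⅛) = -¼)
F = 39/4 (F = -¼ - 1*(-10) = -¼ + 10 = 39/4 ≈ 9.7500)
F + 190 = 39/4 + 190 = 799/4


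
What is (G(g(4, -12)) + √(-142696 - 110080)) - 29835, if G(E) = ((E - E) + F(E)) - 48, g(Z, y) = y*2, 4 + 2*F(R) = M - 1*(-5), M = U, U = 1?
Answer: -29882 + 2*I*√63194 ≈ -29882.0 + 502.77*I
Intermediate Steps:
M = 1
F(R) = 1 (F(R) = -2 + (1 - 1*(-5))/2 = -2 + (1 + 5)/2 = -2 + (½)*6 = -2 + 3 = 1)
g(Z, y) = 2*y
G(E) = -47 (G(E) = ((E - E) + 1) - 48 = (0 + 1) - 48 = 1 - 48 = -47)
(G(g(4, -12)) + √(-142696 - 110080)) - 29835 = (-47 + √(-142696 - 110080)) - 29835 = (-47 + √(-252776)) - 29835 = (-47 + 2*I*√63194) - 29835 = -29882 + 2*I*√63194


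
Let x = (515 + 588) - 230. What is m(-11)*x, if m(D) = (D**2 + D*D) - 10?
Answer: 202536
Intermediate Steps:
m(D) = -10 + 2*D**2 (m(D) = (D**2 + D**2) - 10 = 2*D**2 - 10 = -10 + 2*D**2)
x = 873 (x = 1103 - 230 = 873)
m(-11)*x = (-10 + 2*(-11)**2)*873 = (-10 + 2*121)*873 = (-10 + 242)*873 = 232*873 = 202536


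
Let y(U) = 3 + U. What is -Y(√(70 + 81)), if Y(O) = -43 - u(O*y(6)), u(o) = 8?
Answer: 51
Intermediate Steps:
Y(O) = -51 (Y(O) = -43 - 1*8 = -43 - 8 = -51)
-Y(√(70 + 81)) = -1*(-51) = 51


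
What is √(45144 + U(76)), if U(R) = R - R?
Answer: 6*√1254 ≈ 212.47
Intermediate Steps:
U(R) = 0
√(45144 + U(76)) = √(45144 + 0) = √45144 = 6*√1254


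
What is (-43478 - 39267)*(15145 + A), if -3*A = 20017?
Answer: -2103212410/3 ≈ -7.0107e+8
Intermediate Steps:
A = -20017/3 (A = -1/3*20017 = -20017/3 ≈ -6672.3)
(-43478 - 39267)*(15145 + A) = (-43478 - 39267)*(15145 - 20017/3) = -82745*25418/3 = -2103212410/3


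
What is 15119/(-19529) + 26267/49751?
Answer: -239217126/971587279 ≈ -0.24621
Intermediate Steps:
15119/(-19529) + 26267/49751 = 15119*(-1/19529) + 26267*(1/49751) = -15119/19529 + 26267/49751 = -239217126/971587279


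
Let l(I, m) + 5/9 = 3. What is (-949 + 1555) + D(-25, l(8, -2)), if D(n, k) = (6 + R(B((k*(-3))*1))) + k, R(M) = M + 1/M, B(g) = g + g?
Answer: 237485/396 ≈ 599.71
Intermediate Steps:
l(I, m) = 22/9 (l(I, m) = -5/9 + 3 = 22/9)
B(g) = 2*g
R(M) = M + 1/M
D(n, k) = 6 - 5*k - 1/(6*k) (D(n, k) = (6 + (2*((k*(-3))*1) + 1/(2*((k*(-3))*1)))) + k = (6 + (2*(-3*k*1) + 1/(2*(-3*k*1)))) + k = (6 + (2*(-3*k) + 1/(2*(-3*k)))) + k = (6 + (-6*k + 1/(-6*k))) + k = (6 + (-6*k - 1/(6*k))) + k = (6 - 6*k - 1/(6*k)) + k = 6 - 5*k - 1/(6*k))
(-949 + 1555) + D(-25, l(8, -2)) = (-949 + 1555) + (6 - 5*22/9 - 1/(6*22/9)) = 606 + (6 - 110/9 - ⅙*9/22) = 606 + (6 - 110/9 - 3/44) = 606 - 2491/396 = 237485/396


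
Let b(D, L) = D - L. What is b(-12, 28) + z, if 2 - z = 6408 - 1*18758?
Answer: 12312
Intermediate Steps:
z = 12352 (z = 2 - (6408 - 1*18758) = 2 - (6408 - 18758) = 2 - 1*(-12350) = 2 + 12350 = 12352)
b(-12, 28) + z = (-12 - 1*28) + 12352 = (-12 - 28) + 12352 = -40 + 12352 = 12312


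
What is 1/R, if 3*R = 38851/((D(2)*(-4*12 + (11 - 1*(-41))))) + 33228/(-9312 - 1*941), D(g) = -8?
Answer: -984288/399402599 ≈ -0.0024644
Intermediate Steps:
R = -399402599/984288 (R = (38851/((-8*(-4*12 + (11 - 1*(-41))))) + 33228/(-9312 - 1*941))/3 = (38851/((-8*(-48 + (11 + 41)))) + 33228/(-9312 - 941))/3 = (38851/((-8*(-48 + 52))) + 33228/(-10253))/3 = (38851/((-8*4)) + 33228*(-1/10253))/3 = (38851/(-32) - 33228/10253)/3 = (38851*(-1/32) - 33228/10253)/3 = (-38851/32 - 33228/10253)/3 = (1/3)*(-399402599/328096) = -399402599/984288 ≈ -405.78)
1/R = 1/(-399402599/984288) = -984288/399402599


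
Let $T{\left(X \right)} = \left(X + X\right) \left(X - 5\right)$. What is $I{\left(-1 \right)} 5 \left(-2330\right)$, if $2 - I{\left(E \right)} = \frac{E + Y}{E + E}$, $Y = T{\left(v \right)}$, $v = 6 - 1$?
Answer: $-17475$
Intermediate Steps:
$v = 5$ ($v = 6 - 1 = 5$)
$T{\left(X \right)} = 2 X \left(-5 + X\right)$
$Y = 0$ ($Y = 2 \cdot 5 \left(-5 + 5\right) = 2 \cdot 5 \cdot 0 = 0$)
$I{\left(E \right)} = \frac{3}{2}$ ($I{\left(E \right)} = 2 - \frac{E + 0}{E + E} = 2 - \frac{E}{2 E} = 2 - E \frac{1}{2 E} = 2 - \frac{1}{2} = \frac{3}{2}$)
$I{\left(-1 \right)} 5 \left(-2330\right) = \frac{3}{2} \cdot 5 \left(-2330\right) = \frac{15}{2} \left(-2330\right) = -17475$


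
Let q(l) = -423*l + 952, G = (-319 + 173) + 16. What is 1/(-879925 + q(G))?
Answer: -1/823983 ≈ -1.2136e-6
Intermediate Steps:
G = -130 (G = -146 + 16 = -130)
q(l) = 952 - 423*l
1/(-879925 + q(G)) = 1/(-879925 + (952 - 423*(-130))) = 1/(-879925 + (952 + 54990)) = 1/(-879925 + 55942) = 1/(-823983) = -1/823983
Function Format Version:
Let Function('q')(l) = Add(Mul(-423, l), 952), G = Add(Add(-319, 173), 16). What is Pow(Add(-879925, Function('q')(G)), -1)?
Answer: Rational(-1, 823983) ≈ -1.2136e-6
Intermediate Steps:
G = -130 (G = Add(-146, 16) = -130)
Function('q')(l) = Add(952, Mul(-423, l))
Pow(Add(-879925, Function('q')(G)), -1) = Pow(Add(-879925, Add(952, Mul(-423, -130))), -1) = Pow(Add(-879925, Add(952, 54990)), -1) = Pow(Add(-879925, 55942), -1) = Pow(-823983, -1) = Rational(-1, 823983)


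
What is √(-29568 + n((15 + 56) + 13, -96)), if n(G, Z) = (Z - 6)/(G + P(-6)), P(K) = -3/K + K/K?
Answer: 2*I*√24017577/57 ≈ 171.96*I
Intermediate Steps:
P(K) = 1 - 3/K (P(K) = -3/K + 1 = 1 - 3/K)
n(G, Z) = (-6 + Z)/(3/2 + G) (n(G, Z) = (Z - 6)/(G + (-3 - 6)/(-6)) = (-6 + Z)/(G - ⅙*(-9)) = (-6 + Z)/(G + 3/2) = (-6 + Z)/(3/2 + G))
√(-29568 + n((15 + 56) + 13, -96)) = √(-29568 + 2*(-6 - 96)/(3 + 2*((15 + 56) + 13))) = √(-29568 + 2*(-102)/(3 + 2*(71 + 13))) = √(-29568 + 2*(-102)/(3 + 2*84)) = √(-29568 + 2*(-102)/(3 + 168)) = √(-29568 + 2*(-102)/171) = √(-29568 + 2*(1/171)*(-102)) = √(-29568 - 68/57) = √(-1685444/57) = 2*I*√24017577/57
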